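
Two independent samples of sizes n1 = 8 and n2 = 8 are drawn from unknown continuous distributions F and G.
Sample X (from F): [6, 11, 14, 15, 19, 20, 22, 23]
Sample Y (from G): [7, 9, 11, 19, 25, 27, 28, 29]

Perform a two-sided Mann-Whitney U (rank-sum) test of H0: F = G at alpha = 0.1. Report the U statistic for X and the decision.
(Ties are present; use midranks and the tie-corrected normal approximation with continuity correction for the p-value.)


Step 1: Combine and sort all 16 observations; assign midranks.
sorted (value, group): (6,X), (7,Y), (9,Y), (11,X), (11,Y), (14,X), (15,X), (19,X), (19,Y), (20,X), (22,X), (23,X), (25,Y), (27,Y), (28,Y), (29,Y)
ranks: 6->1, 7->2, 9->3, 11->4.5, 11->4.5, 14->6, 15->7, 19->8.5, 19->8.5, 20->10, 22->11, 23->12, 25->13, 27->14, 28->15, 29->16
Step 2: Rank sum for X: R1 = 1 + 4.5 + 6 + 7 + 8.5 + 10 + 11 + 12 = 60.
Step 3: U_X = R1 - n1(n1+1)/2 = 60 - 8*9/2 = 60 - 36 = 24.
       U_Y = n1*n2 - U_X = 64 - 24 = 40.
Step 4: Ties are present, so use the tie-corrected normal approximation (with continuity correction) for the p-value.
Step 5: p-value = 0.430218; compare to alpha = 0.1. fail to reject H0.

U_X = 24, p = 0.430218, fail to reject H0 at alpha = 0.1.


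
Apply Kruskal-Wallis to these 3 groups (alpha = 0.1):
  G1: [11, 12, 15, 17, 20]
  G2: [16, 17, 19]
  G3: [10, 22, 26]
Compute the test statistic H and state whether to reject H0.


Step 1: Combine all N = 11 observations and assign midranks.
sorted (value, group, rank): (10,G3,1), (11,G1,2), (12,G1,3), (15,G1,4), (16,G2,5), (17,G1,6.5), (17,G2,6.5), (19,G2,8), (20,G1,9), (22,G3,10), (26,G3,11)
Step 2: Sum ranks within each group.
R_1 = 24.5 (n_1 = 5)
R_2 = 19.5 (n_2 = 3)
R_3 = 22 (n_3 = 3)
Step 3: H = 12/(N(N+1)) * sum(R_i^2/n_i) - 3(N+1)
     = 12/(11*12) * (24.5^2/5 + 19.5^2/3 + 22^2/3) - 3*12
     = 0.090909 * 408.133 - 36
     = 1.103030.
Step 4: Ties present; correction factor C = 1 - 6/(11^3 - 11) = 0.995455. Corrected H = 1.103030 / 0.995455 = 1.108067.
Step 5: Under H0, H ~ chi^2(2); p-value = 0.574627.
Step 6: alpha = 0.1. fail to reject H0.

H = 1.1081, df = 2, p = 0.574627, fail to reject H0.


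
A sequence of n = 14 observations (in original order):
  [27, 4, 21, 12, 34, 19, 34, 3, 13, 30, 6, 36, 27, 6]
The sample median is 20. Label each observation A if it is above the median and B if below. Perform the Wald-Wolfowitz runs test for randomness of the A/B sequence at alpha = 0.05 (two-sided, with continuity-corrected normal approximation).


Step 1: Compute median = 20; label A = above, B = below.
Labels in order: ABABABABBABAAB  (n_A = 7, n_B = 7)
Step 2: Count runs R = 12.
Step 3: Under H0 (random ordering), E[R] = 2*n_A*n_B/(n_A+n_B) + 1 = 2*7*7/14 + 1 = 8.0000.
        Var[R] = 2*n_A*n_B*(2*n_A*n_B - n_A - n_B) / ((n_A+n_B)^2 * (n_A+n_B-1)) = 8232/2548 = 3.2308.
        SD[R] = 1.7974.
Step 4: Continuity-corrected z = (R - 0.5 - E[R]) / SD[R] = (12 - 0.5 - 8.0000) / 1.7974 = 1.9472.
Step 5: Two-sided p-value via normal approximation = 2*(1 - Phi(|z|)) = 0.051508.
Step 6: alpha = 0.05. fail to reject H0.

R = 12, z = 1.9472, p = 0.051508, fail to reject H0.


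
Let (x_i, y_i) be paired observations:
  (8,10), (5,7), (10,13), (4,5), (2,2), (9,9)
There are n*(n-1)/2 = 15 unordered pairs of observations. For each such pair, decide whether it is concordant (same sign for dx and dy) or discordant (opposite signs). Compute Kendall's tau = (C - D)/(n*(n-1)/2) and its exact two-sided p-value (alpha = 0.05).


Step 1: Enumerate the 15 unordered pairs (i,j) with i<j and classify each by sign(x_j-x_i) * sign(y_j-y_i).
  (1,2):dx=-3,dy=-3->C; (1,3):dx=+2,dy=+3->C; (1,4):dx=-4,dy=-5->C; (1,5):dx=-6,dy=-8->C
  (1,6):dx=+1,dy=-1->D; (2,3):dx=+5,dy=+6->C; (2,4):dx=-1,dy=-2->C; (2,5):dx=-3,dy=-5->C
  (2,6):dx=+4,dy=+2->C; (3,4):dx=-6,dy=-8->C; (3,5):dx=-8,dy=-11->C; (3,6):dx=-1,dy=-4->C
  (4,5):dx=-2,dy=-3->C; (4,6):dx=+5,dy=+4->C; (5,6):dx=+7,dy=+7->C
Step 2: C = 14, D = 1, total pairs = 15.
Step 3: tau = (C - D)/(n(n-1)/2) = (14 - 1)/15 = 0.866667.
Step 4: Exact two-sided p-value (enumerate n! = 720 permutations of y under H0): p = 0.016667.
Step 5: alpha = 0.05. reject H0.

tau_b = 0.8667 (C=14, D=1), p = 0.016667, reject H0.


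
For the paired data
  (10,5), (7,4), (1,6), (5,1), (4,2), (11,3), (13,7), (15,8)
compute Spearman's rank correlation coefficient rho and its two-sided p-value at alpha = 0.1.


Step 1: Rank x and y separately (midranks; no ties here).
rank(x): 10->5, 7->4, 1->1, 5->3, 4->2, 11->6, 13->7, 15->8
rank(y): 5->5, 4->4, 6->6, 1->1, 2->2, 3->3, 7->7, 8->8
Step 2: d_i = R_x(i) - R_y(i); compute d_i^2.
  (5-5)^2=0, (4-4)^2=0, (1-6)^2=25, (3-1)^2=4, (2-2)^2=0, (6-3)^2=9, (7-7)^2=0, (8-8)^2=0
sum(d^2) = 38.
Step 3: rho = 1 - 6*38 / (8*(8^2 - 1)) = 1 - 228/504 = 0.547619.
Step 4: Under H0, t = rho * sqrt((n-2)/(1-rho^2)) = 1.6031 ~ t(6).
Step 5: Two-sided p-value from the t-distribution with 6 df = 0.160026.
Step 6: alpha = 0.1. fail to reject H0.

rho = 0.5476, p = 0.160026, fail to reject H0 at alpha = 0.1.


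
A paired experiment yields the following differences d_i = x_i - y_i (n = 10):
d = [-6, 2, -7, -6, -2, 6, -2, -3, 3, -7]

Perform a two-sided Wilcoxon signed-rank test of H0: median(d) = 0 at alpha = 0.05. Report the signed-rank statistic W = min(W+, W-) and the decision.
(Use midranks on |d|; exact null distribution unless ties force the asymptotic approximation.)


Step 1: Drop any zero differences (none here) and take |d_i|.
|d| = [6, 2, 7, 6, 2, 6, 2, 3, 3, 7]
Step 2: Midrank |d_i| (ties get averaged ranks).
ranks: |6|->7, |2|->2, |7|->9.5, |6|->7, |2|->2, |6|->7, |2|->2, |3|->4.5, |3|->4.5, |7|->9.5
Step 3: Attach original signs; sum ranks with positive sign and with negative sign.
W+ = 2 + 7 + 4.5 = 13.5
W- = 7 + 9.5 + 7 + 2 + 2 + 4.5 + 9.5 = 41.5
(Check: W+ + W- = 55 should equal n(n+1)/2 = 55.)
Step 4: Test statistic W = min(W+, W-) = 13.5.
Step 5: Ties in |d|, so use the tie-corrected normal approximation.
        E[W] = n(n+1)/4 = 10*11/4 = 27.5.
        Tie groups: |d|=2 (t=3), |d|=3 (t=2), |d|=6 (t=3), |d|=7 (t=2); sum(t^3 - t) = 60.
        Var[W] = n(n+1)(2n+1)/24 - sum(t^3-t)/48 = 2310/24 - 60/48 = 95.
        z = (W - E[W]) / sqrt(Var[W]) = (13.5 - 27.5) / 9.7468 = -1.4364.
        Two-sided p = 2*Phi(z) = 0.150897.
Step 6: alpha = 0.05. fail to reject H0.

W+ = 13.5, W- = 41.5, W = min = 13.5, p = 0.150897, fail to reject H0.


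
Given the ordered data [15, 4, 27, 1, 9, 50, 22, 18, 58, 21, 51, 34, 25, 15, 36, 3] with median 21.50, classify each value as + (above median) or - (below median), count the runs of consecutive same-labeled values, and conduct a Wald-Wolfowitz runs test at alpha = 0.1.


Step 1: Compute median = 21.50; label A = above, B = below.
Labels in order: BBABBAABABAAABAB  (n_A = 8, n_B = 8)
Step 2: Count runs R = 11.
Step 3: Under H0 (random ordering), E[R] = 2*n_A*n_B/(n_A+n_B) + 1 = 2*8*8/16 + 1 = 9.0000.
        Var[R] = 2*n_A*n_B*(2*n_A*n_B - n_A - n_B) / ((n_A+n_B)^2 * (n_A+n_B-1)) = 14336/3840 = 3.7333.
        SD[R] = 1.9322.
Step 4: Continuity-corrected z = (R - 0.5 - E[R]) / SD[R] = (11 - 0.5 - 9.0000) / 1.9322 = 0.7763.
Step 5: Two-sided p-value via normal approximation = 2*(1 - Phi(|z|)) = 0.437558.
Step 6: alpha = 0.1. fail to reject H0.

R = 11, z = 0.7763, p = 0.437558, fail to reject H0.


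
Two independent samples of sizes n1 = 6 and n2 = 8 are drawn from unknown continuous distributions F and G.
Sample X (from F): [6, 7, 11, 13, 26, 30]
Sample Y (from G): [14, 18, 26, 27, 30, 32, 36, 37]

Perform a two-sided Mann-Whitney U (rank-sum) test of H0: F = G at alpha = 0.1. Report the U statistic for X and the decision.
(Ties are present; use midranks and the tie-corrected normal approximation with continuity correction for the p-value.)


Step 1: Combine and sort all 14 observations; assign midranks.
sorted (value, group): (6,X), (7,X), (11,X), (13,X), (14,Y), (18,Y), (26,X), (26,Y), (27,Y), (30,X), (30,Y), (32,Y), (36,Y), (37,Y)
ranks: 6->1, 7->2, 11->3, 13->4, 14->5, 18->6, 26->7.5, 26->7.5, 27->9, 30->10.5, 30->10.5, 32->12, 36->13, 37->14
Step 2: Rank sum for X: R1 = 1 + 2 + 3 + 4 + 7.5 + 10.5 = 28.
Step 3: U_X = R1 - n1(n1+1)/2 = 28 - 6*7/2 = 28 - 21 = 7.
       U_Y = n1*n2 - U_X = 48 - 7 = 41.
Step 4: Ties are present, so use the tie-corrected normal approximation (with continuity correction) for the p-value.
Step 5: p-value = 0.032774; compare to alpha = 0.1. reject H0.

U_X = 7, p = 0.032774, reject H0 at alpha = 0.1.


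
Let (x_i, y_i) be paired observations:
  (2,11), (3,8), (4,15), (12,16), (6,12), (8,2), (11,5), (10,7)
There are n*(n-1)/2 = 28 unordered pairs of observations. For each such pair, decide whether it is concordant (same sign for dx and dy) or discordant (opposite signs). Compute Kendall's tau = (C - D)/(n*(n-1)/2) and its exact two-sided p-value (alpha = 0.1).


Step 1: Enumerate the 28 unordered pairs (i,j) with i<j and classify each by sign(x_j-x_i) * sign(y_j-y_i).
  (1,2):dx=+1,dy=-3->D; (1,3):dx=+2,dy=+4->C; (1,4):dx=+10,dy=+5->C; (1,5):dx=+4,dy=+1->C
  (1,6):dx=+6,dy=-9->D; (1,7):dx=+9,dy=-6->D; (1,8):dx=+8,dy=-4->D; (2,3):dx=+1,dy=+7->C
  (2,4):dx=+9,dy=+8->C; (2,5):dx=+3,dy=+4->C; (2,6):dx=+5,dy=-6->D; (2,7):dx=+8,dy=-3->D
  (2,8):dx=+7,dy=-1->D; (3,4):dx=+8,dy=+1->C; (3,5):dx=+2,dy=-3->D; (3,6):dx=+4,dy=-13->D
  (3,7):dx=+7,dy=-10->D; (3,8):dx=+6,dy=-8->D; (4,5):dx=-6,dy=-4->C; (4,6):dx=-4,dy=-14->C
  (4,7):dx=-1,dy=-11->C; (4,8):dx=-2,dy=-9->C; (5,6):dx=+2,dy=-10->D; (5,7):dx=+5,dy=-7->D
  (5,8):dx=+4,dy=-5->D; (6,7):dx=+3,dy=+3->C; (6,8):dx=+2,dy=+5->C; (7,8):dx=-1,dy=+2->D
Step 2: C = 13, D = 15, total pairs = 28.
Step 3: tau = (C - D)/(n(n-1)/2) = (13 - 15)/28 = -0.071429.
Step 4: Exact two-sided p-value (enumerate n! = 40320 permutations of y under H0): p = 0.904861.
Step 5: alpha = 0.1. fail to reject H0.

tau_b = -0.0714 (C=13, D=15), p = 0.904861, fail to reject H0.


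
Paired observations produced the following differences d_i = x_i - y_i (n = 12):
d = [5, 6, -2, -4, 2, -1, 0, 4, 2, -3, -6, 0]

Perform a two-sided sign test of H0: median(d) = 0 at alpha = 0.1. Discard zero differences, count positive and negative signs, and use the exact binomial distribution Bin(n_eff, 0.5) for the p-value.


Step 1: Discard zero differences. Original n = 12; n_eff = number of nonzero differences = 10.
Nonzero differences (with sign): +5, +6, -2, -4, +2, -1, +4, +2, -3, -6
Step 2: Count signs: positive = 5, negative = 5.
Step 3: Under H0: P(positive) = 0.5, so the number of positives S ~ Bin(10, 0.5).
Step 4: Two-sided exact p-value = sum of Bin(10,0.5) probabilities at or below the observed probability = 1.000000.
Step 5: alpha = 0.1. fail to reject H0.

n_eff = 10, pos = 5, neg = 5, p = 1.000000, fail to reject H0.


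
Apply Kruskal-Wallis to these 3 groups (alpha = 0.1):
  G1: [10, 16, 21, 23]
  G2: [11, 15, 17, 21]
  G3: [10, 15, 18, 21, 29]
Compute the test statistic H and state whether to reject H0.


Step 1: Combine all N = 13 observations and assign midranks.
sorted (value, group, rank): (10,G1,1.5), (10,G3,1.5), (11,G2,3), (15,G2,4.5), (15,G3,4.5), (16,G1,6), (17,G2,7), (18,G3,8), (21,G1,10), (21,G2,10), (21,G3,10), (23,G1,12), (29,G3,13)
Step 2: Sum ranks within each group.
R_1 = 29.5 (n_1 = 4)
R_2 = 24.5 (n_2 = 4)
R_3 = 37 (n_3 = 5)
Step 3: H = 12/(N(N+1)) * sum(R_i^2/n_i) - 3(N+1)
     = 12/(13*14) * (29.5^2/4 + 24.5^2/4 + 37^2/5) - 3*14
     = 0.065934 * 641.425 - 42
     = 0.291758.
Step 4: Ties present; correction factor C = 1 - 36/(13^3 - 13) = 0.983516. Corrected H = 0.291758 / 0.983516 = 0.296648.
Step 5: Under H0, H ~ chi^2(2); p-value = 0.862152.
Step 6: alpha = 0.1. fail to reject H0.

H = 0.2966, df = 2, p = 0.862152, fail to reject H0.


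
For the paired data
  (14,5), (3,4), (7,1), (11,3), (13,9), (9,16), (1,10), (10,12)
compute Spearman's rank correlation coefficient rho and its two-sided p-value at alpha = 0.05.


Step 1: Rank x and y separately (midranks; no ties here).
rank(x): 14->8, 3->2, 7->3, 11->6, 13->7, 9->4, 1->1, 10->5
rank(y): 5->4, 4->3, 1->1, 3->2, 9->5, 16->8, 10->6, 12->7
Step 2: d_i = R_x(i) - R_y(i); compute d_i^2.
  (8-4)^2=16, (2-3)^2=1, (3-1)^2=4, (6-2)^2=16, (7-5)^2=4, (4-8)^2=16, (1-6)^2=25, (5-7)^2=4
sum(d^2) = 86.
Step 3: rho = 1 - 6*86 / (8*(8^2 - 1)) = 1 - 516/504 = -0.023810.
Step 4: Under H0, t = rho * sqrt((n-2)/(1-rho^2)) = -0.0583 ~ t(6).
Step 5: Two-sided p-value from the t-distribution with 6 df = 0.955374.
Step 6: alpha = 0.05. fail to reject H0.

rho = -0.0238, p = 0.955374, fail to reject H0 at alpha = 0.05.


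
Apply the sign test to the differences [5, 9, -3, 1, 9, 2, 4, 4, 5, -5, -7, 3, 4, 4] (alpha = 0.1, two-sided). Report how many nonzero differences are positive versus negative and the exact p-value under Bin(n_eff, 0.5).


Step 1: Discard zero differences. Original n = 14; n_eff = number of nonzero differences = 14.
Nonzero differences (with sign): +5, +9, -3, +1, +9, +2, +4, +4, +5, -5, -7, +3, +4, +4
Step 2: Count signs: positive = 11, negative = 3.
Step 3: Under H0: P(positive) = 0.5, so the number of positives S ~ Bin(14, 0.5).
Step 4: Two-sided exact p-value = sum of Bin(14,0.5) probabilities at or below the observed probability = 0.057373.
Step 5: alpha = 0.1. reject H0.

n_eff = 14, pos = 11, neg = 3, p = 0.057373, reject H0.


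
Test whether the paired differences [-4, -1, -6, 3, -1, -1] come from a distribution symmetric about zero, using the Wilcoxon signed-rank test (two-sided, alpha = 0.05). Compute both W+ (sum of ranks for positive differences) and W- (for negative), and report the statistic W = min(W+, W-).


Step 1: Drop any zero differences (none here) and take |d_i|.
|d| = [4, 1, 6, 3, 1, 1]
Step 2: Midrank |d_i| (ties get averaged ranks).
ranks: |4|->5, |1|->2, |6|->6, |3|->4, |1|->2, |1|->2
Step 3: Attach original signs; sum ranks with positive sign and with negative sign.
W+ = 4 = 4
W- = 5 + 2 + 6 + 2 + 2 = 17
(Check: W+ + W- = 21 should equal n(n+1)/2 = 21.)
Step 4: Test statistic W = min(W+, W-) = 4.
Step 5: Ties in |d|, so use the tie-corrected normal approximation.
        E[W] = n(n+1)/4 = 6*7/4 = 10.5.
        Tie groups: |d|=1 (t=3); sum(t^3 - t) = 24.
        Var[W] = n(n+1)(2n+1)/24 - sum(t^3-t)/48 = 546/24 - 24/48 = 22.25.
        z = (W - E[W]) / sqrt(Var[W]) = (4 - 10.5) / 4.7170 = -1.3780.
        Two-sided p = 2*Phi(z) = 0.168204.
Step 6: alpha = 0.05. fail to reject H0.

W+ = 4, W- = 17, W = min = 4, p = 0.168204, fail to reject H0.


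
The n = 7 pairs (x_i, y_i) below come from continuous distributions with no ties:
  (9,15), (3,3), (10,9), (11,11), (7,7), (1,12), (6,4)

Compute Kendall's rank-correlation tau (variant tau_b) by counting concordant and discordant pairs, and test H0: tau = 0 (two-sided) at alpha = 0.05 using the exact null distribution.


Step 1: Enumerate the 21 unordered pairs (i,j) with i<j and classify each by sign(x_j-x_i) * sign(y_j-y_i).
  (1,2):dx=-6,dy=-12->C; (1,3):dx=+1,dy=-6->D; (1,4):dx=+2,dy=-4->D; (1,5):dx=-2,dy=-8->C
  (1,6):dx=-8,dy=-3->C; (1,7):dx=-3,dy=-11->C; (2,3):dx=+7,dy=+6->C; (2,4):dx=+8,dy=+8->C
  (2,5):dx=+4,dy=+4->C; (2,6):dx=-2,dy=+9->D; (2,7):dx=+3,dy=+1->C; (3,4):dx=+1,dy=+2->C
  (3,5):dx=-3,dy=-2->C; (3,6):dx=-9,dy=+3->D; (3,7):dx=-4,dy=-5->C; (4,5):dx=-4,dy=-4->C
  (4,6):dx=-10,dy=+1->D; (4,7):dx=-5,dy=-7->C; (5,6):dx=-6,dy=+5->D; (5,7):dx=-1,dy=-3->C
  (6,7):dx=+5,dy=-8->D
Step 2: C = 14, D = 7, total pairs = 21.
Step 3: tau = (C - D)/(n(n-1)/2) = (14 - 7)/21 = 0.333333.
Step 4: Exact two-sided p-value (enumerate n! = 5040 permutations of y under H0): p = 0.381349.
Step 5: alpha = 0.05. fail to reject H0.

tau_b = 0.3333 (C=14, D=7), p = 0.381349, fail to reject H0.


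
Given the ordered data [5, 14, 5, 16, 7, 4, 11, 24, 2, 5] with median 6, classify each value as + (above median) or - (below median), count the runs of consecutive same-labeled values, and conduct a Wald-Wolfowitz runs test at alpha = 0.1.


Step 1: Compute median = 6; label A = above, B = below.
Labels in order: BABAABAABB  (n_A = 5, n_B = 5)
Step 2: Count runs R = 7.
Step 3: Under H0 (random ordering), E[R] = 2*n_A*n_B/(n_A+n_B) + 1 = 2*5*5/10 + 1 = 6.0000.
        Var[R] = 2*n_A*n_B*(2*n_A*n_B - n_A - n_B) / ((n_A+n_B)^2 * (n_A+n_B-1)) = 2000/900 = 2.2222.
        SD[R] = 1.4907.
Step 4: Continuity-corrected z = (R - 0.5 - E[R]) / SD[R] = (7 - 0.5 - 6.0000) / 1.4907 = 0.3354.
Step 5: Two-sided p-value via normal approximation = 2*(1 - Phi(|z|)) = 0.737316.
Step 6: alpha = 0.1. fail to reject H0.

R = 7, z = 0.3354, p = 0.737316, fail to reject H0.


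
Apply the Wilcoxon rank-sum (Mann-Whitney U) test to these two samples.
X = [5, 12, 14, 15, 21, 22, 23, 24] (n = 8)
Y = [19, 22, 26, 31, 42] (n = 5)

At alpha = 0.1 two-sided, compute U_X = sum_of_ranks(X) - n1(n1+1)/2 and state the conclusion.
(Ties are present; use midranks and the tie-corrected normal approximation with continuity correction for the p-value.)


Step 1: Combine and sort all 13 observations; assign midranks.
sorted (value, group): (5,X), (12,X), (14,X), (15,X), (19,Y), (21,X), (22,X), (22,Y), (23,X), (24,X), (26,Y), (31,Y), (42,Y)
ranks: 5->1, 12->2, 14->3, 15->4, 19->5, 21->6, 22->7.5, 22->7.5, 23->9, 24->10, 26->11, 31->12, 42->13
Step 2: Rank sum for X: R1 = 1 + 2 + 3 + 4 + 6 + 7.5 + 9 + 10 = 42.5.
Step 3: U_X = R1 - n1(n1+1)/2 = 42.5 - 8*9/2 = 42.5 - 36 = 6.5.
       U_Y = n1*n2 - U_X = 40 - 6.5 = 33.5.
Step 4: Ties are present, so use the tie-corrected normal approximation (with continuity correction) for the p-value.
Step 5: p-value = 0.056699; compare to alpha = 0.1. reject H0.

U_X = 6.5, p = 0.056699, reject H0 at alpha = 0.1.


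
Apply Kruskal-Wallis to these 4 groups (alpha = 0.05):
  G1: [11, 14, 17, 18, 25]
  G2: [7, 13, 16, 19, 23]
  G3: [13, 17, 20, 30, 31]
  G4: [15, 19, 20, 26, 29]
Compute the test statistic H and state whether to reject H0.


Step 1: Combine all N = 20 observations and assign midranks.
sorted (value, group, rank): (7,G2,1), (11,G1,2), (13,G2,3.5), (13,G3,3.5), (14,G1,5), (15,G4,6), (16,G2,7), (17,G1,8.5), (17,G3,8.5), (18,G1,10), (19,G2,11.5), (19,G4,11.5), (20,G3,13.5), (20,G4,13.5), (23,G2,15), (25,G1,16), (26,G4,17), (29,G4,18), (30,G3,19), (31,G3,20)
Step 2: Sum ranks within each group.
R_1 = 41.5 (n_1 = 5)
R_2 = 38 (n_2 = 5)
R_3 = 64.5 (n_3 = 5)
R_4 = 66 (n_4 = 5)
Step 3: H = 12/(N(N+1)) * sum(R_i^2/n_i) - 3(N+1)
     = 12/(20*21) * (41.5^2/5 + 38^2/5 + 64.5^2/5 + 66^2/5) - 3*21
     = 0.028571 * 2336.5 - 63
     = 3.757143.
Step 4: Ties present; correction factor C = 1 - 24/(20^3 - 20) = 0.996992. Corrected H = 3.757143 / 0.996992 = 3.768477.
Step 5: Under H0, H ~ chi^2(3); p-value = 0.287574.
Step 6: alpha = 0.05. fail to reject H0.

H = 3.7685, df = 3, p = 0.287574, fail to reject H0.


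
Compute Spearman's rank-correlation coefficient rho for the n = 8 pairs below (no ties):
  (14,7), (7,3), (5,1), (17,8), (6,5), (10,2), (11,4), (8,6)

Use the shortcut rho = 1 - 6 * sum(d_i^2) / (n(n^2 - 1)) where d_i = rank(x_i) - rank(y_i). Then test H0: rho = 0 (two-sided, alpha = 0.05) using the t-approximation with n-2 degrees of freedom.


Step 1: Rank x and y separately (midranks; no ties here).
rank(x): 14->7, 7->3, 5->1, 17->8, 6->2, 10->5, 11->6, 8->4
rank(y): 7->7, 3->3, 1->1, 8->8, 5->5, 2->2, 4->4, 6->6
Step 2: d_i = R_x(i) - R_y(i); compute d_i^2.
  (7-7)^2=0, (3-3)^2=0, (1-1)^2=0, (8-8)^2=0, (2-5)^2=9, (5-2)^2=9, (6-4)^2=4, (4-6)^2=4
sum(d^2) = 26.
Step 3: rho = 1 - 6*26 / (8*(8^2 - 1)) = 1 - 156/504 = 0.690476.
Step 4: Under H0, t = rho * sqrt((n-2)/(1-rho^2)) = 2.3382 ~ t(6).
Step 5: Two-sided p-value from the t-distribution with 6 df = 0.057990.
Step 6: alpha = 0.05. fail to reject H0.

rho = 0.6905, p = 0.057990, fail to reject H0 at alpha = 0.05.


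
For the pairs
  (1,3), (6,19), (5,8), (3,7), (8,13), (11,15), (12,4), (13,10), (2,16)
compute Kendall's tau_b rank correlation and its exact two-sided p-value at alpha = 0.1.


Step 1: Enumerate the 36 unordered pairs (i,j) with i<j and classify each by sign(x_j-x_i) * sign(y_j-y_i).
  (1,2):dx=+5,dy=+16->C; (1,3):dx=+4,dy=+5->C; (1,4):dx=+2,dy=+4->C; (1,5):dx=+7,dy=+10->C
  (1,6):dx=+10,dy=+12->C; (1,7):dx=+11,dy=+1->C; (1,8):dx=+12,dy=+7->C; (1,9):dx=+1,dy=+13->C
  (2,3):dx=-1,dy=-11->C; (2,4):dx=-3,dy=-12->C; (2,5):dx=+2,dy=-6->D; (2,6):dx=+5,dy=-4->D
  (2,7):dx=+6,dy=-15->D; (2,8):dx=+7,dy=-9->D; (2,9):dx=-4,dy=-3->C; (3,4):dx=-2,dy=-1->C
  (3,5):dx=+3,dy=+5->C; (3,6):dx=+6,dy=+7->C; (3,7):dx=+7,dy=-4->D; (3,8):dx=+8,dy=+2->C
  (3,9):dx=-3,dy=+8->D; (4,5):dx=+5,dy=+6->C; (4,6):dx=+8,dy=+8->C; (4,7):dx=+9,dy=-3->D
  (4,8):dx=+10,dy=+3->C; (4,9):dx=-1,dy=+9->D; (5,6):dx=+3,dy=+2->C; (5,7):dx=+4,dy=-9->D
  (5,8):dx=+5,dy=-3->D; (5,9):dx=-6,dy=+3->D; (6,7):dx=+1,dy=-11->D; (6,8):dx=+2,dy=-5->D
  (6,9):dx=-9,dy=+1->D; (7,8):dx=+1,dy=+6->C; (7,9):dx=-10,dy=+12->D; (8,9):dx=-11,dy=+6->D
Step 2: C = 20, D = 16, total pairs = 36.
Step 3: tau = (C - D)/(n(n-1)/2) = (20 - 16)/36 = 0.111111.
Step 4: Exact two-sided p-value (enumerate n! = 362880 permutations of y under H0): p = 0.761414.
Step 5: alpha = 0.1. fail to reject H0.

tau_b = 0.1111 (C=20, D=16), p = 0.761414, fail to reject H0.


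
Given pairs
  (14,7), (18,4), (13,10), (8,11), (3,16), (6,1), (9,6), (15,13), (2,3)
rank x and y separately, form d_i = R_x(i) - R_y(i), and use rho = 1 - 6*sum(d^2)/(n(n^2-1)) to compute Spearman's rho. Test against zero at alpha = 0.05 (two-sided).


Step 1: Rank x and y separately (midranks; no ties here).
rank(x): 14->7, 18->9, 13->6, 8->4, 3->2, 6->3, 9->5, 15->8, 2->1
rank(y): 7->5, 4->3, 10->6, 11->7, 16->9, 1->1, 6->4, 13->8, 3->2
Step 2: d_i = R_x(i) - R_y(i); compute d_i^2.
  (7-5)^2=4, (9-3)^2=36, (6-6)^2=0, (4-7)^2=9, (2-9)^2=49, (3-1)^2=4, (5-4)^2=1, (8-8)^2=0, (1-2)^2=1
sum(d^2) = 104.
Step 3: rho = 1 - 6*104 / (9*(9^2 - 1)) = 1 - 624/720 = 0.133333.
Step 4: Under H0, t = rho * sqrt((n-2)/(1-rho^2)) = 0.3559 ~ t(7).
Step 5: Two-sided p-value from the t-distribution with 7 df = 0.732368.
Step 6: alpha = 0.05. fail to reject H0.

rho = 0.1333, p = 0.732368, fail to reject H0 at alpha = 0.05.


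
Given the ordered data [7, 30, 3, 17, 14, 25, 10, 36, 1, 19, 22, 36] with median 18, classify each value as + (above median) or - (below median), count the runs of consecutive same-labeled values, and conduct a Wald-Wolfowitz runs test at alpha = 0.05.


Step 1: Compute median = 18; label A = above, B = below.
Labels in order: BABBBABABAAA  (n_A = 6, n_B = 6)
Step 2: Count runs R = 8.
Step 3: Under H0 (random ordering), E[R] = 2*n_A*n_B/(n_A+n_B) + 1 = 2*6*6/12 + 1 = 7.0000.
        Var[R] = 2*n_A*n_B*(2*n_A*n_B - n_A - n_B) / ((n_A+n_B)^2 * (n_A+n_B-1)) = 4320/1584 = 2.7273.
        SD[R] = 1.6514.
Step 4: Continuity-corrected z = (R - 0.5 - E[R]) / SD[R] = (8 - 0.5 - 7.0000) / 1.6514 = 0.3028.
Step 5: Two-sided p-value via normal approximation = 2*(1 - Phi(|z|)) = 0.762069.
Step 6: alpha = 0.05. fail to reject H0.

R = 8, z = 0.3028, p = 0.762069, fail to reject H0.


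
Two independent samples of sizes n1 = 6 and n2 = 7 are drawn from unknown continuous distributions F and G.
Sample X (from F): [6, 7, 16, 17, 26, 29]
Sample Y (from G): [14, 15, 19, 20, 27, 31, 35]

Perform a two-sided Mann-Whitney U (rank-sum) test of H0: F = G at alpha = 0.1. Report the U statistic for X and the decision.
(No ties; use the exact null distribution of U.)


Step 1: Combine and sort all 13 observations; assign midranks.
sorted (value, group): (6,X), (7,X), (14,Y), (15,Y), (16,X), (17,X), (19,Y), (20,Y), (26,X), (27,Y), (29,X), (31,Y), (35,Y)
ranks: 6->1, 7->2, 14->3, 15->4, 16->5, 17->6, 19->7, 20->8, 26->9, 27->10, 29->11, 31->12, 35->13
Step 2: Rank sum for X: R1 = 1 + 2 + 5 + 6 + 9 + 11 = 34.
Step 3: U_X = R1 - n1(n1+1)/2 = 34 - 6*7/2 = 34 - 21 = 13.
       U_Y = n1*n2 - U_X = 42 - 13 = 29.
Step 4: No ties, so the exact null distribution of U (based on enumerating the C(13,6) = 1716 equally likely rank assignments) gives the two-sided p-value.
Step 5: p-value = 0.294872; compare to alpha = 0.1. fail to reject H0.

U_X = 13, p = 0.294872, fail to reject H0 at alpha = 0.1.


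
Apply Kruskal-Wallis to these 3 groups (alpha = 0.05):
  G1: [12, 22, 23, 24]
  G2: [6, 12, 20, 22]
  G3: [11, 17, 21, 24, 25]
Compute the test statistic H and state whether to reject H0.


Step 1: Combine all N = 13 observations and assign midranks.
sorted (value, group, rank): (6,G2,1), (11,G3,2), (12,G1,3.5), (12,G2,3.5), (17,G3,5), (20,G2,6), (21,G3,7), (22,G1,8.5), (22,G2,8.5), (23,G1,10), (24,G1,11.5), (24,G3,11.5), (25,G3,13)
Step 2: Sum ranks within each group.
R_1 = 33.5 (n_1 = 4)
R_2 = 19 (n_2 = 4)
R_3 = 38.5 (n_3 = 5)
Step 3: H = 12/(N(N+1)) * sum(R_i^2/n_i) - 3(N+1)
     = 12/(13*14) * (33.5^2/4 + 19^2/4 + 38.5^2/5) - 3*14
     = 0.065934 * 667.263 - 42
     = 1.995330.
Step 4: Ties present; correction factor C = 1 - 18/(13^3 - 13) = 0.991758. Corrected H = 1.995330 / 0.991758 = 2.011911.
Step 5: Under H0, H ~ chi^2(2); p-value = 0.365695.
Step 6: alpha = 0.05. fail to reject H0.

H = 2.0119, df = 2, p = 0.365695, fail to reject H0.


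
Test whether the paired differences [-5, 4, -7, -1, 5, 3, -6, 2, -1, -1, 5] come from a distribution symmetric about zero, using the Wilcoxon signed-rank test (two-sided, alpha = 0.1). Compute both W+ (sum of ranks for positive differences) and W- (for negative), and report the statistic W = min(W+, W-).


Step 1: Drop any zero differences (none here) and take |d_i|.
|d| = [5, 4, 7, 1, 5, 3, 6, 2, 1, 1, 5]
Step 2: Midrank |d_i| (ties get averaged ranks).
ranks: |5|->8, |4|->6, |7|->11, |1|->2, |5|->8, |3|->5, |6|->10, |2|->4, |1|->2, |1|->2, |5|->8
Step 3: Attach original signs; sum ranks with positive sign and with negative sign.
W+ = 6 + 8 + 5 + 4 + 8 = 31
W- = 8 + 11 + 2 + 10 + 2 + 2 = 35
(Check: W+ + W- = 66 should equal n(n+1)/2 = 66.)
Step 4: Test statistic W = min(W+, W-) = 31.
Step 5: Ties in |d|, so use the tie-corrected normal approximation.
        E[W] = n(n+1)/4 = 11*12/4 = 33.
        Tie groups: |d|=1 (t=3), |d|=5 (t=3); sum(t^3 - t) = 48.
        Var[W] = n(n+1)(2n+1)/24 - sum(t^3-t)/48 = 3036/24 - 48/48 = 125.5.
        z = (W - E[W]) / sqrt(Var[W]) = (31 - 33) / 11.2027 = -0.1785.
        Two-sided p = 2*Phi(z) = 0.858308.
Step 6: alpha = 0.1. fail to reject H0.

W+ = 31, W- = 35, W = min = 31, p = 0.858308, fail to reject H0.


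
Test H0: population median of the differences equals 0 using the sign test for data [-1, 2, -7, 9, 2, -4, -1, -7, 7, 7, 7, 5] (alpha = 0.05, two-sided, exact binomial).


Step 1: Discard zero differences. Original n = 12; n_eff = number of nonzero differences = 12.
Nonzero differences (with sign): -1, +2, -7, +9, +2, -4, -1, -7, +7, +7, +7, +5
Step 2: Count signs: positive = 7, negative = 5.
Step 3: Under H0: P(positive) = 0.5, so the number of positives S ~ Bin(12, 0.5).
Step 4: Two-sided exact p-value = sum of Bin(12,0.5) probabilities at or below the observed probability = 0.774414.
Step 5: alpha = 0.05. fail to reject H0.

n_eff = 12, pos = 7, neg = 5, p = 0.774414, fail to reject H0.


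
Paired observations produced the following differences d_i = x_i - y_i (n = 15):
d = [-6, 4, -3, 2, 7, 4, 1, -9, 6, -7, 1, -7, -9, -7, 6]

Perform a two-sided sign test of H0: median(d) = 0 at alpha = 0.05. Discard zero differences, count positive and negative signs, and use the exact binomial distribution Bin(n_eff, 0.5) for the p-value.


Step 1: Discard zero differences. Original n = 15; n_eff = number of nonzero differences = 15.
Nonzero differences (with sign): -6, +4, -3, +2, +7, +4, +1, -9, +6, -7, +1, -7, -9, -7, +6
Step 2: Count signs: positive = 8, negative = 7.
Step 3: Under H0: P(positive) = 0.5, so the number of positives S ~ Bin(15, 0.5).
Step 4: Two-sided exact p-value = sum of Bin(15,0.5) probabilities at or below the observed probability = 1.000000.
Step 5: alpha = 0.05. fail to reject H0.

n_eff = 15, pos = 8, neg = 7, p = 1.000000, fail to reject H0.


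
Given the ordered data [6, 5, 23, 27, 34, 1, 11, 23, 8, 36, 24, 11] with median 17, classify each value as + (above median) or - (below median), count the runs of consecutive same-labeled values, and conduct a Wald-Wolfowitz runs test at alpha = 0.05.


Step 1: Compute median = 17; label A = above, B = below.
Labels in order: BBAAABBABAAB  (n_A = 6, n_B = 6)
Step 2: Count runs R = 7.
Step 3: Under H0 (random ordering), E[R] = 2*n_A*n_B/(n_A+n_B) + 1 = 2*6*6/12 + 1 = 7.0000.
        Var[R] = 2*n_A*n_B*(2*n_A*n_B - n_A - n_B) / ((n_A+n_B)^2 * (n_A+n_B-1)) = 4320/1584 = 2.7273.
        SD[R] = 1.6514.
Step 4: R = E[R], so z = 0 with no continuity correction.
Step 5: Two-sided p-value via normal approximation = 2*(1 - Phi(|z|)) = 1.000000.
Step 6: alpha = 0.05. fail to reject H0.

R = 7, z = 0.0000, p = 1.000000, fail to reject H0.


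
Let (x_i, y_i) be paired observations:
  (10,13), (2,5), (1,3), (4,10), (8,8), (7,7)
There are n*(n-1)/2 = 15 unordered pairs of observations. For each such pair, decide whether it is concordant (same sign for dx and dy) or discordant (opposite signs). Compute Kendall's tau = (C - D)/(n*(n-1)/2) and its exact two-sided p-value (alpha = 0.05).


Step 1: Enumerate the 15 unordered pairs (i,j) with i<j and classify each by sign(x_j-x_i) * sign(y_j-y_i).
  (1,2):dx=-8,dy=-8->C; (1,3):dx=-9,dy=-10->C; (1,4):dx=-6,dy=-3->C; (1,5):dx=-2,dy=-5->C
  (1,6):dx=-3,dy=-6->C; (2,3):dx=-1,dy=-2->C; (2,4):dx=+2,dy=+5->C; (2,5):dx=+6,dy=+3->C
  (2,6):dx=+5,dy=+2->C; (3,4):dx=+3,dy=+7->C; (3,5):dx=+7,dy=+5->C; (3,6):dx=+6,dy=+4->C
  (4,5):dx=+4,dy=-2->D; (4,6):dx=+3,dy=-3->D; (5,6):dx=-1,dy=-1->C
Step 2: C = 13, D = 2, total pairs = 15.
Step 3: tau = (C - D)/(n(n-1)/2) = (13 - 2)/15 = 0.733333.
Step 4: Exact two-sided p-value (enumerate n! = 720 permutations of y under H0): p = 0.055556.
Step 5: alpha = 0.05. fail to reject H0.

tau_b = 0.7333 (C=13, D=2), p = 0.055556, fail to reject H0.


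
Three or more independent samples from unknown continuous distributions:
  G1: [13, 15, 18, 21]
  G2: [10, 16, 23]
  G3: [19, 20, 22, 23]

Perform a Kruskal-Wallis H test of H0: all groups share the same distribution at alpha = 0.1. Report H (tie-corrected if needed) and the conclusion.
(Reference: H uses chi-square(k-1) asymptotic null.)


Step 1: Combine all N = 11 observations and assign midranks.
sorted (value, group, rank): (10,G2,1), (13,G1,2), (15,G1,3), (16,G2,4), (18,G1,5), (19,G3,6), (20,G3,7), (21,G1,8), (22,G3,9), (23,G2,10.5), (23,G3,10.5)
Step 2: Sum ranks within each group.
R_1 = 18 (n_1 = 4)
R_2 = 15.5 (n_2 = 3)
R_3 = 32.5 (n_3 = 4)
Step 3: H = 12/(N(N+1)) * sum(R_i^2/n_i) - 3(N+1)
     = 12/(11*12) * (18^2/4 + 15.5^2/3 + 32.5^2/4) - 3*12
     = 0.090909 * 425.146 - 36
     = 2.649621.
Step 4: Ties present; correction factor C = 1 - 6/(11^3 - 11) = 0.995455. Corrected H = 2.649621 / 0.995455 = 2.661720.
Step 5: Under H0, H ~ chi^2(2); p-value = 0.264250.
Step 6: alpha = 0.1. fail to reject H0.

H = 2.6617, df = 2, p = 0.264250, fail to reject H0.


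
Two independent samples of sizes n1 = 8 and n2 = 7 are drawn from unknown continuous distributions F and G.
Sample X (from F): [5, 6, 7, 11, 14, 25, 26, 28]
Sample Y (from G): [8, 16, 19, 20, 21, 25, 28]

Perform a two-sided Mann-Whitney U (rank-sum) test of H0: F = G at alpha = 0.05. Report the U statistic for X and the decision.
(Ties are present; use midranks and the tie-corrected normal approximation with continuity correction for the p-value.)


Step 1: Combine and sort all 15 observations; assign midranks.
sorted (value, group): (5,X), (6,X), (7,X), (8,Y), (11,X), (14,X), (16,Y), (19,Y), (20,Y), (21,Y), (25,X), (25,Y), (26,X), (28,X), (28,Y)
ranks: 5->1, 6->2, 7->3, 8->4, 11->5, 14->6, 16->7, 19->8, 20->9, 21->10, 25->11.5, 25->11.5, 26->13, 28->14.5, 28->14.5
Step 2: Rank sum for X: R1 = 1 + 2 + 3 + 5 + 6 + 11.5 + 13 + 14.5 = 56.
Step 3: U_X = R1 - n1(n1+1)/2 = 56 - 8*9/2 = 56 - 36 = 20.
       U_Y = n1*n2 - U_X = 56 - 20 = 36.
Step 4: Ties are present, so use the tie-corrected normal approximation (with continuity correction) for the p-value.
Step 5: p-value = 0.384568; compare to alpha = 0.05. fail to reject H0.

U_X = 20, p = 0.384568, fail to reject H0 at alpha = 0.05.


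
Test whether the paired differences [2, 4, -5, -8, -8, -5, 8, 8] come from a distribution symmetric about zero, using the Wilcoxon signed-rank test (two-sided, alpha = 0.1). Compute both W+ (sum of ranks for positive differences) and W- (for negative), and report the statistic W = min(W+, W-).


Step 1: Drop any zero differences (none here) and take |d_i|.
|d| = [2, 4, 5, 8, 8, 5, 8, 8]
Step 2: Midrank |d_i| (ties get averaged ranks).
ranks: |2|->1, |4|->2, |5|->3.5, |8|->6.5, |8|->6.5, |5|->3.5, |8|->6.5, |8|->6.5
Step 3: Attach original signs; sum ranks with positive sign and with negative sign.
W+ = 1 + 2 + 6.5 + 6.5 = 16
W- = 3.5 + 6.5 + 6.5 + 3.5 = 20
(Check: W+ + W- = 36 should equal n(n+1)/2 = 36.)
Step 4: Test statistic W = min(W+, W-) = 16.
Step 5: Ties in |d|, so use the tie-corrected normal approximation.
        E[W] = n(n+1)/4 = 8*9/4 = 18.
        Tie groups: |d|=5 (t=2), |d|=8 (t=4); sum(t^3 - t) = 66.
        Var[W] = n(n+1)(2n+1)/24 - sum(t^3-t)/48 = 1224/24 - 66/48 = 49.625.
        z = (W - E[W]) / sqrt(Var[W]) = (16 - 18) / 7.0445 = -0.2839.
        Two-sided p = 2*Phi(z) = 0.776480.
Step 6: alpha = 0.1. fail to reject H0.

W+ = 16, W- = 20, W = min = 16, p = 0.776480, fail to reject H0.


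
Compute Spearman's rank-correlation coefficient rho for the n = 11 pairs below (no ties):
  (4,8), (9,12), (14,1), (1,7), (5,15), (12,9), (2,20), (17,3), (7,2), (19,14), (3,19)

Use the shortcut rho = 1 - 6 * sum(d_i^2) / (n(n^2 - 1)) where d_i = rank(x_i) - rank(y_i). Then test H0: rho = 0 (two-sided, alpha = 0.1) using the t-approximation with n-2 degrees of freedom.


Step 1: Rank x and y separately (midranks; no ties here).
rank(x): 4->4, 9->7, 14->9, 1->1, 5->5, 12->8, 2->2, 17->10, 7->6, 19->11, 3->3
rank(y): 8->5, 12->7, 1->1, 7->4, 15->9, 9->6, 20->11, 3->3, 2->2, 14->8, 19->10
Step 2: d_i = R_x(i) - R_y(i); compute d_i^2.
  (4-5)^2=1, (7-7)^2=0, (9-1)^2=64, (1-4)^2=9, (5-9)^2=16, (8-6)^2=4, (2-11)^2=81, (10-3)^2=49, (6-2)^2=16, (11-8)^2=9, (3-10)^2=49
sum(d^2) = 298.
Step 3: rho = 1 - 6*298 / (11*(11^2 - 1)) = 1 - 1788/1320 = -0.354545.
Step 4: Under H0, t = rho * sqrt((n-2)/(1-rho^2)) = -1.1375 ~ t(9).
Step 5: Two-sided p-value from the t-distribution with 9 df = 0.284693.
Step 6: alpha = 0.1. fail to reject H0.

rho = -0.3545, p = 0.284693, fail to reject H0 at alpha = 0.1.


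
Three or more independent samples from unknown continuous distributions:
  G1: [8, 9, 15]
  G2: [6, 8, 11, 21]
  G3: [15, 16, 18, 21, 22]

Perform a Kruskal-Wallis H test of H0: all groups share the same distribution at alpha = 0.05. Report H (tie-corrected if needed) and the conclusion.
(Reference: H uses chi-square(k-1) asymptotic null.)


Step 1: Combine all N = 12 observations and assign midranks.
sorted (value, group, rank): (6,G2,1), (8,G1,2.5), (8,G2,2.5), (9,G1,4), (11,G2,5), (15,G1,6.5), (15,G3,6.5), (16,G3,8), (18,G3,9), (21,G2,10.5), (21,G3,10.5), (22,G3,12)
Step 2: Sum ranks within each group.
R_1 = 13 (n_1 = 3)
R_2 = 19 (n_2 = 4)
R_3 = 46 (n_3 = 5)
Step 3: H = 12/(N(N+1)) * sum(R_i^2/n_i) - 3(N+1)
     = 12/(12*13) * (13^2/3 + 19^2/4 + 46^2/5) - 3*13
     = 0.076923 * 569.783 - 39
     = 4.829487.
Step 4: Ties present; correction factor C = 1 - 18/(12^3 - 12) = 0.989510. Corrected H = 4.829487 / 0.989510 = 4.880683.
Step 5: Under H0, H ~ chi^2(2); p-value = 0.087131.
Step 6: alpha = 0.05. fail to reject H0.

H = 4.8807, df = 2, p = 0.087131, fail to reject H0.


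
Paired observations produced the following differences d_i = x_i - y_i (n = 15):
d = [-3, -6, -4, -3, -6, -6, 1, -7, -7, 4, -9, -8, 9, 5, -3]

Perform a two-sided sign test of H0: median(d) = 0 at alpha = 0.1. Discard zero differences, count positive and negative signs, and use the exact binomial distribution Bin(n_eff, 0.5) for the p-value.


Step 1: Discard zero differences. Original n = 15; n_eff = number of nonzero differences = 15.
Nonzero differences (with sign): -3, -6, -4, -3, -6, -6, +1, -7, -7, +4, -9, -8, +9, +5, -3
Step 2: Count signs: positive = 4, negative = 11.
Step 3: Under H0: P(positive) = 0.5, so the number of positives S ~ Bin(15, 0.5).
Step 4: Two-sided exact p-value = sum of Bin(15,0.5) probabilities at or below the observed probability = 0.118469.
Step 5: alpha = 0.1. fail to reject H0.

n_eff = 15, pos = 4, neg = 11, p = 0.118469, fail to reject H0.


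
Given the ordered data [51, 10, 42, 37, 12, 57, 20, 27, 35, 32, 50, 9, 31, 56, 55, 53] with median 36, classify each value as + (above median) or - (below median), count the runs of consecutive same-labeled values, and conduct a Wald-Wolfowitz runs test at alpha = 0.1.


Step 1: Compute median = 36; label A = above, B = below.
Labels in order: ABAABABBBBABBAAA  (n_A = 8, n_B = 8)
Step 2: Count runs R = 9.
Step 3: Under H0 (random ordering), E[R] = 2*n_A*n_B/(n_A+n_B) + 1 = 2*8*8/16 + 1 = 9.0000.
        Var[R] = 2*n_A*n_B*(2*n_A*n_B - n_A - n_B) / ((n_A+n_B)^2 * (n_A+n_B-1)) = 14336/3840 = 3.7333.
        SD[R] = 1.9322.
Step 4: R = E[R], so z = 0 with no continuity correction.
Step 5: Two-sided p-value via normal approximation = 2*(1 - Phi(|z|)) = 1.000000.
Step 6: alpha = 0.1. fail to reject H0.

R = 9, z = 0.0000, p = 1.000000, fail to reject H0.


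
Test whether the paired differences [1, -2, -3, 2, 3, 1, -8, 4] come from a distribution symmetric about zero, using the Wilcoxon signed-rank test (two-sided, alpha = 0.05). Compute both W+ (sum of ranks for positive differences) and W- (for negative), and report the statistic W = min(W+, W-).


Step 1: Drop any zero differences (none here) and take |d_i|.
|d| = [1, 2, 3, 2, 3, 1, 8, 4]
Step 2: Midrank |d_i| (ties get averaged ranks).
ranks: |1|->1.5, |2|->3.5, |3|->5.5, |2|->3.5, |3|->5.5, |1|->1.5, |8|->8, |4|->7
Step 3: Attach original signs; sum ranks with positive sign and with negative sign.
W+ = 1.5 + 3.5 + 5.5 + 1.5 + 7 = 19
W- = 3.5 + 5.5 + 8 = 17
(Check: W+ + W- = 36 should equal n(n+1)/2 = 36.)
Step 4: Test statistic W = min(W+, W-) = 17.
Step 5: Ties in |d|, so use the tie-corrected normal approximation.
        E[W] = n(n+1)/4 = 8*9/4 = 18.
        Tie groups: |d|=1 (t=2), |d|=2 (t=2), |d|=3 (t=2); sum(t^3 - t) = 18.
        Var[W] = n(n+1)(2n+1)/24 - sum(t^3-t)/48 = 1224/24 - 18/48 = 50.625.
        z = (W - E[W]) / sqrt(Var[W]) = (17 - 18) / 7.1151 = -0.1405.
        Two-sided p = 2*Phi(z) = 0.888229.
Step 6: alpha = 0.05. fail to reject H0.

W+ = 19, W- = 17, W = min = 17, p = 0.888229, fail to reject H0.


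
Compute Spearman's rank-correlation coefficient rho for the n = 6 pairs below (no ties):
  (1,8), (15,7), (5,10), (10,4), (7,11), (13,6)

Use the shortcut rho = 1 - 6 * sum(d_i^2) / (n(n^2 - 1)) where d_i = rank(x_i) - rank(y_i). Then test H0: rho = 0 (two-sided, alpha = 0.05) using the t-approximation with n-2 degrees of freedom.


Step 1: Rank x and y separately (midranks; no ties here).
rank(x): 1->1, 15->6, 5->2, 10->4, 7->3, 13->5
rank(y): 8->4, 7->3, 10->5, 4->1, 11->6, 6->2
Step 2: d_i = R_x(i) - R_y(i); compute d_i^2.
  (1-4)^2=9, (6-3)^2=9, (2-5)^2=9, (4-1)^2=9, (3-6)^2=9, (5-2)^2=9
sum(d^2) = 54.
Step 3: rho = 1 - 6*54 / (6*(6^2 - 1)) = 1 - 324/210 = -0.542857.
Step 4: Under H0, t = rho * sqrt((n-2)/(1-rho^2)) = -1.2928 ~ t(4).
Step 5: Two-sided p-value from the t-distribution with 4 df = 0.265703.
Step 6: alpha = 0.05. fail to reject H0.

rho = -0.5429, p = 0.265703, fail to reject H0 at alpha = 0.05.


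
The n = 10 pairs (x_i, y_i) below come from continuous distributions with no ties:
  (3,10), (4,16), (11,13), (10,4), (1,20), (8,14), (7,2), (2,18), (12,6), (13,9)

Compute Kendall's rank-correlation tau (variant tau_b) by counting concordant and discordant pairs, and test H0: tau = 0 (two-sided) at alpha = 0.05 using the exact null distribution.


Step 1: Enumerate the 45 unordered pairs (i,j) with i<j and classify each by sign(x_j-x_i) * sign(y_j-y_i).
  (1,2):dx=+1,dy=+6->C; (1,3):dx=+8,dy=+3->C; (1,4):dx=+7,dy=-6->D; (1,5):dx=-2,dy=+10->D
  (1,6):dx=+5,dy=+4->C; (1,7):dx=+4,dy=-8->D; (1,8):dx=-1,dy=+8->D; (1,9):dx=+9,dy=-4->D
  (1,10):dx=+10,dy=-1->D; (2,3):dx=+7,dy=-3->D; (2,4):dx=+6,dy=-12->D; (2,5):dx=-3,dy=+4->D
  (2,6):dx=+4,dy=-2->D; (2,7):dx=+3,dy=-14->D; (2,8):dx=-2,dy=+2->D; (2,9):dx=+8,dy=-10->D
  (2,10):dx=+9,dy=-7->D; (3,4):dx=-1,dy=-9->C; (3,5):dx=-10,dy=+7->D; (3,6):dx=-3,dy=+1->D
  (3,7):dx=-4,dy=-11->C; (3,8):dx=-9,dy=+5->D; (3,9):dx=+1,dy=-7->D; (3,10):dx=+2,dy=-4->D
  (4,5):dx=-9,dy=+16->D; (4,6):dx=-2,dy=+10->D; (4,7):dx=-3,dy=-2->C; (4,8):dx=-8,dy=+14->D
  (4,9):dx=+2,dy=+2->C; (4,10):dx=+3,dy=+5->C; (5,6):dx=+7,dy=-6->D; (5,7):dx=+6,dy=-18->D
  (5,8):dx=+1,dy=-2->D; (5,9):dx=+11,dy=-14->D; (5,10):dx=+12,dy=-11->D; (6,7):dx=-1,dy=-12->C
  (6,8):dx=-6,dy=+4->D; (6,9):dx=+4,dy=-8->D; (6,10):dx=+5,dy=-5->D; (7,8):dx=-5,dy=+16->D
  (7,9):dx=+5,dy=+4->C; (7,10):dx=+6,dy=+7->C; (8,9):dx=+10,dy=-12->D; (8,10):dx=+11,dy=-9->D
  (9,10):dx=+1,dy=+3->C
Step 2: C = 12, D = 33, total pairs = 45.
Step 3: tau = (C - D)/(n(n-1)/2) = (12 - 33)/45 = -0.466667.
Step 4: Exact two-sided p-value (enumerate n! = 3628800 permutations of y under H0): p = 0.072550.
Step 5: alpha = 0.05. fail to reject H0.

tau_b = -0.4667 (C=12, D=33), p = 0.072550, fail to reject H0.
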